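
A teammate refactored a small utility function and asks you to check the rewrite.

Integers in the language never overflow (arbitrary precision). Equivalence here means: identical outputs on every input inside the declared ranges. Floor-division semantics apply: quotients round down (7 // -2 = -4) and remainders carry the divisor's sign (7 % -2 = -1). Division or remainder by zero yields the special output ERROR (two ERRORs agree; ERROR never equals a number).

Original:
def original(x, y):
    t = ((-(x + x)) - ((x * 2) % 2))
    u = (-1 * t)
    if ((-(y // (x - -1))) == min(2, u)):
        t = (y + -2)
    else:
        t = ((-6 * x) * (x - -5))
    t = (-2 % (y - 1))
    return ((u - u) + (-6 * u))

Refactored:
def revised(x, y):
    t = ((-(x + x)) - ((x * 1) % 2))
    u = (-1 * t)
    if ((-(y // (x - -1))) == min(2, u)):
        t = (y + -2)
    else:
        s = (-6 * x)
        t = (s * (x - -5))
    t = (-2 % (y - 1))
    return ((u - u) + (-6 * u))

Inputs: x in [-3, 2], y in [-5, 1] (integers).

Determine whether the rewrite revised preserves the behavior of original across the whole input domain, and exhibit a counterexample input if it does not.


There is a counterexample at x=-3, y=-5: 36 on one side, 30 on the other.
original: t=6, then u=-6, then ((-(y // (x - -1))) == min(2, u)) is false, then t=36, then t=-2, then returns 36
revised: t=5, then u=-5, then ((-(y // (x - -1))) == min(2, u)) is false, then s=18, then t=36, then t=-2, then returns 30
verdict: not equivalent; witness: x=-3, y=-5


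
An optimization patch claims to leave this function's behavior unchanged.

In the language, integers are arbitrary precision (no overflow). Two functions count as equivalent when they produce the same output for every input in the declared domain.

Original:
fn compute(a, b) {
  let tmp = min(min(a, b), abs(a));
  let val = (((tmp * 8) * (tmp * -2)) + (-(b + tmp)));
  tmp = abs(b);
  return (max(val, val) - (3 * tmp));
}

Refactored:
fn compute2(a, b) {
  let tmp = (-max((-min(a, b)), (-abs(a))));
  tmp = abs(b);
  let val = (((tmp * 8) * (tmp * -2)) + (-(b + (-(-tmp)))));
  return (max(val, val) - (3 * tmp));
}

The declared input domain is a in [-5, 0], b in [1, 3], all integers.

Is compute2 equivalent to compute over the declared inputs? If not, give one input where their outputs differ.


There is a counterexample at a=-5, b=1: -399 on one side, -21 on the other.
compute: tmp becomes -5; next val becomes -396; next tmp becomes 1; next final value -399
compute2: tmp becomes -5; next tmp becomes 1; next val becomes -18; next final value -21
verdict: not equivalent; witness: a=-5, b=1


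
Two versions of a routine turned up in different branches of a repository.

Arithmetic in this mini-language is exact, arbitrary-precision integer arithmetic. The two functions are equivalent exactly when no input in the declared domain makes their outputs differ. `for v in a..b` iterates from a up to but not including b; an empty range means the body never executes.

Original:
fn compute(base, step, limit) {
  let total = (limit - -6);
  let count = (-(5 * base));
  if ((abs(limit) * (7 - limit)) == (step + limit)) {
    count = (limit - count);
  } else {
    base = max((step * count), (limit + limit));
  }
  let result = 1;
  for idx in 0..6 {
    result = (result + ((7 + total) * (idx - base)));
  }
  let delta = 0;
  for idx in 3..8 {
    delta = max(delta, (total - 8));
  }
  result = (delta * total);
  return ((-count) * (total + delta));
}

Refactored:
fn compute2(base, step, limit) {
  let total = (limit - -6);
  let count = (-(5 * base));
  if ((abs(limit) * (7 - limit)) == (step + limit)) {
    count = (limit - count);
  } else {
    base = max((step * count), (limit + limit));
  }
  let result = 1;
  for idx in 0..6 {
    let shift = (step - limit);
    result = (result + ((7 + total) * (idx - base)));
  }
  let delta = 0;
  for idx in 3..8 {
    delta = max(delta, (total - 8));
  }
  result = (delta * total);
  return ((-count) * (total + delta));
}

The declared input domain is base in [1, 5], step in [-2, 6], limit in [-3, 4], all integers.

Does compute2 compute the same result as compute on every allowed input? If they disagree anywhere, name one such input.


Side by side, the visible changes include: arithmetic usage differs; also local variable names differ; also statement counts differ.
As a probe, take base=4, step=4, limit=-2: compute runs total becomes 4; next count becomes -20; next ((abs(limit) * (7 - limit)) == (step + limit)) evaluates to false; next base becomes -4; next result becomes 1; next at idx=0:; next result becomes 45; next at idx=1:; next result becomes 100; next at idx=2:; next result becomes 166; next at idx=3:; next result becomes 243; next at idx=4:; next result becomes 331; next at idx=5:; next result becomes 430; next delta becomes 0; next at idx=3:; next delta becomes 0; next at idx=4:; next delta becomes 0; next at idx=5:; next delta becomes 0; next at idx=6:; next delta becomes 0; next at idx=7:; next delta becomes 0; next result becomes 0; next final value 80; compute2 runs total becomes 4; next count becomes -20; next ((abs(limit) * (7 - limit)) == (step + limit)) evaluates to false; next base becomes -4; next result becomes 1; next at idx=0:; next shift becomes 6; next result becomes 45; next at idx=1:; next shift becomes 6; next result becomes 100; next at idx=2:; next shift becomes 6; next result becomes 166; next at idx=3:; next shift becomes 6; next result becomes 243; next at idx=4:; next shift becomes 6; next result becomes 331; next at idx=5:; next shift becomes 6; next result becomes 430; next delta becomes 0; next at idx=3:; next delta becomes 0; next at idx=4:; next delta becomes 0; next at idx=5:; next delta becomes 0; next at idx=6:; next delta becomes 0; next at idx=7:; next delta becomes 0; next result becomes 0; next final value 80; both end at 80.
Sweeping the whole domain (360 inputs) finds no disagreement.
verdict: equivalent


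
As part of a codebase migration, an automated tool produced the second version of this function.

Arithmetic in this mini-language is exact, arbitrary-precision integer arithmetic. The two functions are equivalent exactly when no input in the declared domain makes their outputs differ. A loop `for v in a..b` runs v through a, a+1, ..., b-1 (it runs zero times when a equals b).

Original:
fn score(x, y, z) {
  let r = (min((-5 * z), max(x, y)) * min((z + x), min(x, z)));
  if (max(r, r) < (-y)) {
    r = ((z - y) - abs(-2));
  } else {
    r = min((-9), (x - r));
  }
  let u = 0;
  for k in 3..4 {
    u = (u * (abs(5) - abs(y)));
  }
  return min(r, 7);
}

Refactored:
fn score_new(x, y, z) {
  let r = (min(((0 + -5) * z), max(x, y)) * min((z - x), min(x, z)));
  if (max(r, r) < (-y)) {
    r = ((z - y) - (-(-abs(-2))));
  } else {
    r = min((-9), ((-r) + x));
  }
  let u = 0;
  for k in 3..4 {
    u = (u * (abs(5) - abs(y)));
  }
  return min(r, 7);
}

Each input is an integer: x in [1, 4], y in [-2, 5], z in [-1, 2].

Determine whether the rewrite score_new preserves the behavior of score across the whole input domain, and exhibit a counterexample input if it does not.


There is a counterexample at x=1, y=0, z=1: -1 on one side, -9 on the other.
score: r = -5; (max(r, r) < (-y)) -> true; r = -1; u = 0; [k=3]; u = 0; return -1
score_new: r = 0; (max(r, r) < (-y)) -> false; r = -9; u = 0; [k=3]; u = 0; return -9
verdict: not equivalent; witness: x=1, y=0, z=1


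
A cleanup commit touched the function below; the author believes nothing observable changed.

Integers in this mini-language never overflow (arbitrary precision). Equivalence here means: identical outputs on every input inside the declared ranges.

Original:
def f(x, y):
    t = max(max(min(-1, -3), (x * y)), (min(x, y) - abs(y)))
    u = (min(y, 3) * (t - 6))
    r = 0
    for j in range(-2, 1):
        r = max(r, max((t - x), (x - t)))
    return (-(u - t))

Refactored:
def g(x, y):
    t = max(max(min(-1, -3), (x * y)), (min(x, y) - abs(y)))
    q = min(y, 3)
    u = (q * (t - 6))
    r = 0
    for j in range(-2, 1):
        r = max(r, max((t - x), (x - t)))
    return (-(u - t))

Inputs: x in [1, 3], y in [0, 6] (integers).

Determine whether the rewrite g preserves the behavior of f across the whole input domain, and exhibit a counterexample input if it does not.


Equivalent — the differences include local variable names differ, and statement counts differ, yet no declared input distinguishes the two.
As a probe, take x=3, y=6: f runs t becomes 18; next u becomes 36; next r becomes 0; next at j=-2:; next r becomes 15; next at j=-1:; next r becomes 15; next at j=0:; next r becomes 15; next final value -18; g runs t becomes 18; next q becomes 3; next u becomes 36; next r becomes 0; next at j=-2:; next r becomes 15; next at j=-1:; next r becomes 15; next at j=0:; next r becomes 15; next final value -18; both end at -18.
Checked all 21 inputs in the declared domain: the outputs agree on every one.
verdict: equivalent


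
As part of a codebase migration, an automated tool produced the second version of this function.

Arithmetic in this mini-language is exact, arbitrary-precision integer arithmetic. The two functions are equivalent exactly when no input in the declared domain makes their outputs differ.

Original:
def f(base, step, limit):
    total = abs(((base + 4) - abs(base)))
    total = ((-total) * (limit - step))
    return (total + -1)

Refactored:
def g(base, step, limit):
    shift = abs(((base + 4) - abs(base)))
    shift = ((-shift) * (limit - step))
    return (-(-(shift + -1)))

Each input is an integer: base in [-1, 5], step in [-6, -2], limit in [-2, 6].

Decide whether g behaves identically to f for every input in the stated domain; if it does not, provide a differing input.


Equivalent — the differences include local variable names differ, yet no declared input distinguishes the two.
Spot check at base=3, step=-5, limit=2 — f: total := 4 | total := -28 | result -29. g: shift := 4 | shift := -28 | result -29. Both give -29.
Sweeping the whole domain (315 inputs) finds no disagreement.
verdict: equivalent


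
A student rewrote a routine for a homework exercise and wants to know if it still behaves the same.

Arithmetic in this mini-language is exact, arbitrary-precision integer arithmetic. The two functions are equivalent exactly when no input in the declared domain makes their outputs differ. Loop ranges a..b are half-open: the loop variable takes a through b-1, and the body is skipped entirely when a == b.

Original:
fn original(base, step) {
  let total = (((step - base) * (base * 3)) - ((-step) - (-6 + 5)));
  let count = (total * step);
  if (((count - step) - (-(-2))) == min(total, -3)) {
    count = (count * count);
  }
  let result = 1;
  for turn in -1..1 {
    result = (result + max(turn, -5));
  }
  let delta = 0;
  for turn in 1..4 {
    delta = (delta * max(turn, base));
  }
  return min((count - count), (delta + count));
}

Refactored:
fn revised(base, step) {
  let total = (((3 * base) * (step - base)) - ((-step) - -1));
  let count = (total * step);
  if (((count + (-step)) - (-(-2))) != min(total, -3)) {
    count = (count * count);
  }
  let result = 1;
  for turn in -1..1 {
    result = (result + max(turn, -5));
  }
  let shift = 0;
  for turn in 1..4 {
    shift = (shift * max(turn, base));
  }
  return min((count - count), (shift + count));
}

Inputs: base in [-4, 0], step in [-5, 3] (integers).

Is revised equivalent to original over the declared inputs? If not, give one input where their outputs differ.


Not equivalent: base=-4, step=-5 separates them (-30 vs 0).
original: total=6, then count=-30, then (((count - step) - (-(-2))) == min(total, -3)) is false, then result=1, then (turn=-1), then result=0, then (turn=0), then result=0, then delta=0, then (turn=1), then delta=0, then (turn=2), then delta=0, then (turn=3), then delta=0, then returns -30
revised: total=6, then count=-30, then (((count + (-step)) - (-(-2))) != min(total, -3)) is true, then count=900, then result=1, then (turn=-1), then result=0, then (turn=0), then result=0, then shift=0, then (turn=1), then shift=0, then (turn=2), then shift=0, then (turn=3), then shift=0, then returns 0
verdict: not equivalent; witness: base=-4, step=-5


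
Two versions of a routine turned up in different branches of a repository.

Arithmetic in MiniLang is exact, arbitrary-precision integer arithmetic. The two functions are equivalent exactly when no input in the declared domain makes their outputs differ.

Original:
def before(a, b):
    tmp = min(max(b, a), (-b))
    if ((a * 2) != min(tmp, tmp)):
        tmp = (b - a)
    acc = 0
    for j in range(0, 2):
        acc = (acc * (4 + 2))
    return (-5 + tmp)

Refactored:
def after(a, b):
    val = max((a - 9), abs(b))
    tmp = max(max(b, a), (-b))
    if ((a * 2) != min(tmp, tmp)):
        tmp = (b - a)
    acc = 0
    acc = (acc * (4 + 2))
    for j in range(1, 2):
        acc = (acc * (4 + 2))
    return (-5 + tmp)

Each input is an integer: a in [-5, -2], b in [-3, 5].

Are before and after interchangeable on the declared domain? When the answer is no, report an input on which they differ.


There is a counterexample at a=-2, b=4: -9 on one side, 1 on the other.
before: tmp := -4 | ((a * 2) != min(tmp, tmp)): false | acc := 0 | iter j=0: | acc := 0 | iter j=1: | acc := 0 | result -9
after: val := 4 | tmp := 4 | ((a * 2) != min(tmp, tmp)): true | tmp := 6 | acc := 0 | acc := 0 | iter j=1: | acc := 0 | result 1
verdict: not equivalent; witness: a=-2, b=4


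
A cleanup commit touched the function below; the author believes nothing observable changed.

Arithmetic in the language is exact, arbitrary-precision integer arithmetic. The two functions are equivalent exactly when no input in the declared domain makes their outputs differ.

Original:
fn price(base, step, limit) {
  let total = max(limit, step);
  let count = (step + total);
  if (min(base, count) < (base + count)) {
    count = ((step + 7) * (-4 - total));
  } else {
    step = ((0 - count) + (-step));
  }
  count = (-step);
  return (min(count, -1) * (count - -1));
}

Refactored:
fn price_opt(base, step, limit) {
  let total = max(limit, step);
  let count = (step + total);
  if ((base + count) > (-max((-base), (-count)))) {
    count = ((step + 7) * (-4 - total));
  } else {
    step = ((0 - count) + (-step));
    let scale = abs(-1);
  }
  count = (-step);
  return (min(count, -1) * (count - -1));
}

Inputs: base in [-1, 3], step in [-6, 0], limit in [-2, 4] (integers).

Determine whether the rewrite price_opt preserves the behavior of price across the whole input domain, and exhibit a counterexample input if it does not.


Although local variable names differ; also constant usage differs; also comparison usage differs; also statement counts differ; also min/max/abs usage differs, 245/245 inputs agree.
verdict: equivalent


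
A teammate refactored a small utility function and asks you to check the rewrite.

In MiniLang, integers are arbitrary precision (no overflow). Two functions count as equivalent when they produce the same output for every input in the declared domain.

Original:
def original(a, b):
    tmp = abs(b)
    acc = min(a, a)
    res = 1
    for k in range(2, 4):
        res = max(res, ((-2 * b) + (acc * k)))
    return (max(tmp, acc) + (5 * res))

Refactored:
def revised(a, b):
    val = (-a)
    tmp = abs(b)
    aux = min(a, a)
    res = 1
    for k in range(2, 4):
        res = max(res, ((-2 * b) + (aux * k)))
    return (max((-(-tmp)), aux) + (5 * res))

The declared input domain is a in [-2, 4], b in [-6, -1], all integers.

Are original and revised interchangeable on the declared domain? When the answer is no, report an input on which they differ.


This is a faithful refactor — statement counts differ; local variable names differ, but the computed results match everywhere.
As a probe, take a=-1, b=-1: original runs tmp = 1; acc = -1; res = 1; [k=2]; res = 1; [k=3]; res = 1; return 6; revised runs val = 1; tmp = 1; aux = -1; res = 1; [k=2]; res = 1; [k=3]; res = 1; return 6; both end at 6.
Sweeping the whole domain (42 inputs) finds no disagreement.
verdict: equivalent


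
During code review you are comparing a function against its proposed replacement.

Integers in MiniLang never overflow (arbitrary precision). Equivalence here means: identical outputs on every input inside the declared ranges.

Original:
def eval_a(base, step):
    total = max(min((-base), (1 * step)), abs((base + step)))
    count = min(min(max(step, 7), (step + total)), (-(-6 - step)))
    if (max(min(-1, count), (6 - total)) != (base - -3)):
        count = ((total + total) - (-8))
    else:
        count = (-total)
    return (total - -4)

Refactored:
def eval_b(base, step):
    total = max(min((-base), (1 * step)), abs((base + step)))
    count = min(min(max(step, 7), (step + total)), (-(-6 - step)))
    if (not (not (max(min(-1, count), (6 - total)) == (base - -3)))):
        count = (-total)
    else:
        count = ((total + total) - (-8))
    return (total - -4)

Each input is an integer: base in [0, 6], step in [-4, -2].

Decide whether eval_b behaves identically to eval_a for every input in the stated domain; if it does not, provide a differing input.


This is a faithful refactor — boolean connective usage differs; and comparison usage differs, but the computed results match everywhere.
As a probe, take base=6, step=-4: eval_a runs total = 2; count = -2; (max(min(-1, count), (6 - total)) != (base - -3)) -> true; count = 12; return 6; eval_b runs total = 2; count = -2; (not (not (max(min(-1, count), (6 - total)) == (base - -3)))) -> false; count = 12; return 6; both end at 6.
Across all 21 domain points the two functions coincide.
verdict: equivalent


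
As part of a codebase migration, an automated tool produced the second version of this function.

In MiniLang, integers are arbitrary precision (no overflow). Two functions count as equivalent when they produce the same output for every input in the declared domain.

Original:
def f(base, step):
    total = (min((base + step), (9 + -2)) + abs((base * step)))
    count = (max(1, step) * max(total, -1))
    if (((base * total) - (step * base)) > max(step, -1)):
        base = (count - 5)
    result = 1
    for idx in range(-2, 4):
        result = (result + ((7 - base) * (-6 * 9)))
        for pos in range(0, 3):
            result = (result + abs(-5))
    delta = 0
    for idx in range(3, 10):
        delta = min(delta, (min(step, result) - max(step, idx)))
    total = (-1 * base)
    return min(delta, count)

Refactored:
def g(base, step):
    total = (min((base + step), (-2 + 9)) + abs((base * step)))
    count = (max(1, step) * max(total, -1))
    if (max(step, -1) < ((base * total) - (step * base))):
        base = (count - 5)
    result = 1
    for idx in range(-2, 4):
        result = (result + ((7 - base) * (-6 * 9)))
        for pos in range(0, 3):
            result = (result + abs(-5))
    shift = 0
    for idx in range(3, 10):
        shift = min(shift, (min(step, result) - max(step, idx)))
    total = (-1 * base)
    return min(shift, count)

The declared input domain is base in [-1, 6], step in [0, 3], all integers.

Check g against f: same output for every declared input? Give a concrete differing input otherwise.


Equivalent — the differences include local variable names differ, plus comparison usage differs, yet no declared input distinguishes the two.
As a probe, take base=0, step=3: f runs total := 3 | count := 9 | (((base * total) - (step * base)) > max(step, -1)): false | result := 1 | iter idx=-2: | result := -377 | iter pos=0: | result := -372 | iter pos=1: | result := -367 | iter pos=2: | result := -362 | iter idx=-1: | result := -740 | iter pos=0: | result := -735 | iter pos=1: | result := -730 | iter pos=2: | result := -725 | iter idx=0: | result := -1103 | iter pos=0: | result := -1098 | iter pos=1: | result := -1093 | iter pos=2: | result := -1088 | iter idx=1: | result := -1466 | iter pos=0: | result := -1461 | iter pos=1: | result := -1456 | iter pos=2: | result := -1451 | iter idx=2: | result := -1829 | iter pos=0: | result := -1824 | iter pos=1: | result := -1819 | iter pos=2: | result := -1814 | iter idx=3: | result := -2192 | iter pos=0: | result := -2187 | iter pos=1: | result := -2182 | iter pos=2: | result := -2177 | delta := 0 | iter idx=3: | delta := -2180 | iter idx=4: | delta := -2181 | iter idx=5: | delta := -2182 | iter idx=6: | delta := -2183 | iter idx=7: | delta := -2184 | iter idx=8: | delta := -2185 | iter idx=9: | delta := -2186 | total := 0 | result -2186; g runs total := 3 | count := 9 | (max(step, -1) < ((base * total) - (step * base))): false | result := 1 | iter idx=-2: | result := -377 | iter pos=0: | result := -372 | iter pos=1: | result := -367 | iter pos=2: | result := -362 | iter idx=-1: | result := -740 | iter pos=0: | result := -735 | iter pos=1: | result := -730 | iter pos=2: | result := -725 | iter idx=0: | result := -1103 | iter pos=0: | result := -1098 | iter pos=1: | result := -1093 | iter pos=2: | result := -1088 | iter idx=1: | result := -1466 | iter pos=0: | result := -1461 | iter pos=1: | result := -1456 | iter pos=2: | result := -1451 | iter idx=2: | result := -1829 | iter pos=0: | result := -1824 | iter pos=1: | result := -1819 | iter pos=2: | result := -1814 | iter idx=3: | result := -2192 | iter pos=0: | result := -2187 | iter pos=1: | result := -2182 | iter pos=2: | result := -2177 | shift := 0 | iter idx=3: | shift := -2180 | iter idx=4: | shift := -2181 | iter idx=5: | shift := -2182 | iter idx=6: | shift := -2183 | iter idx=7: | shift := -2184 | iter idx=8: | shift := -2185 | iter idx=9: | shift := -2186 | total := 0 | result -2186; both end at -2186.
Checked all 32 inputs in the declared domain: the outputs agree on every one.
verdict: equivalent


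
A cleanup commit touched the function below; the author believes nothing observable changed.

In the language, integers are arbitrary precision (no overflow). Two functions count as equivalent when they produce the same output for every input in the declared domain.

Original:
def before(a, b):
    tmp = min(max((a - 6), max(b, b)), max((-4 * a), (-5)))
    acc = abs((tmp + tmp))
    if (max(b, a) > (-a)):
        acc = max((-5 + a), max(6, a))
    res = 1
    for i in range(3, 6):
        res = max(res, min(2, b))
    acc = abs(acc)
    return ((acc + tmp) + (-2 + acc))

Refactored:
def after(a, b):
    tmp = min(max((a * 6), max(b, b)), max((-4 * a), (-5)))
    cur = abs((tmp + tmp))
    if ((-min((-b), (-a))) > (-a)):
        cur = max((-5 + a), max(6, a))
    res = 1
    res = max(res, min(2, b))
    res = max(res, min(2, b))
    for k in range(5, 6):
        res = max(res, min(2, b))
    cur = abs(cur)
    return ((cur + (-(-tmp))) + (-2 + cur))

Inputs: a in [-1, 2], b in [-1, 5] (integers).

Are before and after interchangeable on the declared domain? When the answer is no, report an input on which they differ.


Evaluate both at a=0, b=-1.
before: tmp = -1; acc = 2; (max(b, a) > (-a)) -> false; res = 1; [i=3]; res = 1; [i=4]; res = 1; [i=5]; res = 1; acc = 2; return 1
after: tmp = 0; cur = 0; ((-min((-b), (-a))) > (-a)) -> false; res = 1; res = 1; res = 1; [k=5]; res = 1; cur = 0; return -2
1 vs -2 — the two versions disagree here.
verdict: not equivalent; witness: a=0, b=-1


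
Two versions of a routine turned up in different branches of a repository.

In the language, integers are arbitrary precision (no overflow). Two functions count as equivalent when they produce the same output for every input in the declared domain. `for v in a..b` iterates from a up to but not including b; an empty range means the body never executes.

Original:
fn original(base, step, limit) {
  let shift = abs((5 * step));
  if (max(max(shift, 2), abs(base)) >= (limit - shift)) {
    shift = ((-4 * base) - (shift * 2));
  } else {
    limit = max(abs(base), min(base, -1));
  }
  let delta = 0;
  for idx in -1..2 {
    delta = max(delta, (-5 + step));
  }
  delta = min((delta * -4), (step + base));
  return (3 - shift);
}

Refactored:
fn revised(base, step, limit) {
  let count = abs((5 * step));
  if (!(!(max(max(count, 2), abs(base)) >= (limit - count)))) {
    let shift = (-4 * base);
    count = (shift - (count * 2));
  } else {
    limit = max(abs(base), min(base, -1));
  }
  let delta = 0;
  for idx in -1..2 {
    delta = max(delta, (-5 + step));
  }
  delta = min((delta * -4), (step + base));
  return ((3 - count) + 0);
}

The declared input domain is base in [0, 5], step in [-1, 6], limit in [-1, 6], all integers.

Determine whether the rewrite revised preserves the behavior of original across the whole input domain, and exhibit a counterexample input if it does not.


Reading the diff, among the changes: arithmetic usage differs; and local variable names differ; and constant usage differs; and boolean connective usage differs; and statement counts differ.
As a probe, take base=5, step=6, limit=0: original runs shift := 30 | (max(max(shift, 2), abs(base)) >= (limit - shift)): true | shift := -80 | delta := 0 | iter idx=-1: | delta := 1 | iter idx=0: | delta := 1 | iter idx=1: | delta := 1 | delta := -4 | result 83; revised runs count := 30 | (!(!(max(max(count, 2), abs(base)) >= (limit - count)))): true | shift := -20 | count := -80 | delta := 0 | iter idx=-1: | delta := 1 | iter idx=0: | delta := 1 | iter idx=1: | delta := 1 | delta := -4 | result 83; both end at 83.
Checked all 384 inputs in the declared domain: the outputs agree on every one.
verdict: equivalent


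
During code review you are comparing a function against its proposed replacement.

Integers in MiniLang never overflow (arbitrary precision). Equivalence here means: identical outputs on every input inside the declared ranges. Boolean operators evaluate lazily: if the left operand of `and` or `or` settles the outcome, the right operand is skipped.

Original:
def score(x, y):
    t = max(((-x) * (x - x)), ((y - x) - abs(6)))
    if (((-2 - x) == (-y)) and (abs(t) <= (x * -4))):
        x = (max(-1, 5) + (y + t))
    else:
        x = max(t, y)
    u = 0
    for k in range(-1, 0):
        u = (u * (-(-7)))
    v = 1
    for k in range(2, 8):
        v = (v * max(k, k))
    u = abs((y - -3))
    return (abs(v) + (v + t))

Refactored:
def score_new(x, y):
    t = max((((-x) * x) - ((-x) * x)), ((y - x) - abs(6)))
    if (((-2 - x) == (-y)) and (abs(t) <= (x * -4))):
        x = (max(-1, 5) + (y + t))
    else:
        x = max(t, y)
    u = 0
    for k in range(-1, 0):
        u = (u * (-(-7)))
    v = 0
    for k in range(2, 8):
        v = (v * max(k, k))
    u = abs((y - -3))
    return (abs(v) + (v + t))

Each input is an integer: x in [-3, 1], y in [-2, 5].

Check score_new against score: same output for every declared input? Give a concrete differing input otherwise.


x=-3, y=-2 yields 10080 from score but 0 from score_new.
verdict: not equivalent; witness: x=-3, y=-2


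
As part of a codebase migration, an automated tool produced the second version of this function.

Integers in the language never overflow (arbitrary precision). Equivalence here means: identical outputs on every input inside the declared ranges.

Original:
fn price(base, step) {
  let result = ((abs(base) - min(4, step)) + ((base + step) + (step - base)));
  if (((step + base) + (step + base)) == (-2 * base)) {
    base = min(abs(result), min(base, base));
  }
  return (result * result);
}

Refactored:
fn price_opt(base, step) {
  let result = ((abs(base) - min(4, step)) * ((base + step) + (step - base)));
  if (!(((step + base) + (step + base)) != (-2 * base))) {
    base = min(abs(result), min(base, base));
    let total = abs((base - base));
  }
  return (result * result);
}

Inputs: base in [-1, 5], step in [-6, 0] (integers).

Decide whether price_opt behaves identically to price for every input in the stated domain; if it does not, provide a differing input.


Consider the input base=-1, step=-6.
price: result := -5 | (((step + base) + (step + base)) == (-2 * base)): false | result 25
price_opt: result := -84 | (!(((step + base) + (step + base)) != (-2 * base))): false | result 7056
25 vs 7056 — the two versions disagree here.
verdict: not equivalent; witness: base=-1, step=-6


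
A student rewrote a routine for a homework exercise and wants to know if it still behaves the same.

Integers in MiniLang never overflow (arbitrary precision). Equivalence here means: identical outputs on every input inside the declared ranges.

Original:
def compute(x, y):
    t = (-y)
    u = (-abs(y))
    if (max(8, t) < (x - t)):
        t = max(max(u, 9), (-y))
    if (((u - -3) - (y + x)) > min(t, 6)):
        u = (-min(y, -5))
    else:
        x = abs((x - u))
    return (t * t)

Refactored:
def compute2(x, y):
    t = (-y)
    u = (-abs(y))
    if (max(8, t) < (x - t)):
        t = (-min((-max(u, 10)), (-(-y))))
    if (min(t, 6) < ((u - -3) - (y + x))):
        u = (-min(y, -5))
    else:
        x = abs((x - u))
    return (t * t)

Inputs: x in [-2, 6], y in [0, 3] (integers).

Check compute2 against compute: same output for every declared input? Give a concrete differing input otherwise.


Not equivalent: x=6, y=3 separates them (81 vs 100).
compute: t=-3, then u=-3, then (max(8, t) < (x - t)) is true, then t=9, then (((u - -3) - (y + x)) > min(t, 6)) is false, then x=9, then returns 81
compute2: t=-3, then u=-3, then (max(8, t) < (x - t)) is true, then t=10, then (min(t, 6) < ((u - -3) - (y + x))) is false, then x=9, then returns 100
verdict: not equivalent; witness: x=6, y=3


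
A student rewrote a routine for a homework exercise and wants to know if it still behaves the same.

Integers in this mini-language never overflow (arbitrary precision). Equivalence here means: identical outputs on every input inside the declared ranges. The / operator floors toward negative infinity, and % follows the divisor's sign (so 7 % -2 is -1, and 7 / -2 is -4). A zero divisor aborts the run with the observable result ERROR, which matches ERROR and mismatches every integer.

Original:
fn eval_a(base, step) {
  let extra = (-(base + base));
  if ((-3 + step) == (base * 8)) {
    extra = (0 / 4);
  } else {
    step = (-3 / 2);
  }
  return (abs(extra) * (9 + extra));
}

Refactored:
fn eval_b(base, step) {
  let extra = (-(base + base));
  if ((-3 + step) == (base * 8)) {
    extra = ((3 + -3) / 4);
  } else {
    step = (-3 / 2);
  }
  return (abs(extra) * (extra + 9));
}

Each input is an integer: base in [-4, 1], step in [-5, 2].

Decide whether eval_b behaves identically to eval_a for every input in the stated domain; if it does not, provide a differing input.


This is a faithful refactor — constant usage differs, plus arithmetic usage differs, but the computed results match everywhere.
Spot check at base=0, step=-1 — eval_a: extra = 0; ((-3 + step) == (base * 8)) -> false; step = -2; return 0. eval_b: extra = 0; ((-3 + step) == (base * 8)) -> false; step = -2; return 0. Both give 0.
Across all 48 domain points the two functions coincide.
verdict: equivalent


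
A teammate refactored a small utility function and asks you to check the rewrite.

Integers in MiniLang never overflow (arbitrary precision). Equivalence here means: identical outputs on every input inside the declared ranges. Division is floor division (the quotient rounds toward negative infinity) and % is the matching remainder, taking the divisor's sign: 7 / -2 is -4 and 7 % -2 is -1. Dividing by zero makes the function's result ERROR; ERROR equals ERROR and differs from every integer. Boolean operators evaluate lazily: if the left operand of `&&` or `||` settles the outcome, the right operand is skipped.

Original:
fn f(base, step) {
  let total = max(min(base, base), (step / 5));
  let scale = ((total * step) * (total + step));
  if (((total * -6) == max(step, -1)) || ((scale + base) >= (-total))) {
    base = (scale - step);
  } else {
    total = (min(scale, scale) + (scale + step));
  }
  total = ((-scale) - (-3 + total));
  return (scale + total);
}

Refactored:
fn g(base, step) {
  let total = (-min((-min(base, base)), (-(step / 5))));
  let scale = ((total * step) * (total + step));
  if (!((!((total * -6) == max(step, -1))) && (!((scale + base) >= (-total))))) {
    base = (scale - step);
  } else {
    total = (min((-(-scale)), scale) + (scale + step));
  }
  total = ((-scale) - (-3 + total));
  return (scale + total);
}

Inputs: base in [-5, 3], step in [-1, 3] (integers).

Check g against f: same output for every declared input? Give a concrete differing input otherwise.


Behavior is preserved: although min/max/abs usage differs, boolean connective usage differs, the outputs never diverge.
Tracing base=-5, step=3: f: total = 0; scale = 0; (((total * -6) == max(step, -1)) || ((scale + base) >= (-total))) -> false; total = 3; total = 0; return 0 | g: total = 0; scale = 0; (!((!((total * -6) == max(step, -1))) && (!((scale + base) >= (-total))))) -> false; total = 3; total = 0; return 0 — matching result 0.
Every one of the 45 inputs gives matching results.
verdict: equivalent


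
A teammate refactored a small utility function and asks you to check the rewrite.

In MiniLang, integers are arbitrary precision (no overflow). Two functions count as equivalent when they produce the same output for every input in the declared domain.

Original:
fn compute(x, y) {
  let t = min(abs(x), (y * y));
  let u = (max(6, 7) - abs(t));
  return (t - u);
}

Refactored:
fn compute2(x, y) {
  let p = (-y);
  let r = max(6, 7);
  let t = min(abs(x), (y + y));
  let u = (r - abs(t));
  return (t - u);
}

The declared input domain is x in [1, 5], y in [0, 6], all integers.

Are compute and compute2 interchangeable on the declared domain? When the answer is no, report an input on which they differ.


Run the pair on x=2, y=1.
compute: t = 1; u = 6; return -5
compute2: p = -1; r = 7; t = 2; u = 5; return -3
-5 and -3 differ, so these are not the same function on this domain.
verdict: not equivalent; witness: x=2, y=1


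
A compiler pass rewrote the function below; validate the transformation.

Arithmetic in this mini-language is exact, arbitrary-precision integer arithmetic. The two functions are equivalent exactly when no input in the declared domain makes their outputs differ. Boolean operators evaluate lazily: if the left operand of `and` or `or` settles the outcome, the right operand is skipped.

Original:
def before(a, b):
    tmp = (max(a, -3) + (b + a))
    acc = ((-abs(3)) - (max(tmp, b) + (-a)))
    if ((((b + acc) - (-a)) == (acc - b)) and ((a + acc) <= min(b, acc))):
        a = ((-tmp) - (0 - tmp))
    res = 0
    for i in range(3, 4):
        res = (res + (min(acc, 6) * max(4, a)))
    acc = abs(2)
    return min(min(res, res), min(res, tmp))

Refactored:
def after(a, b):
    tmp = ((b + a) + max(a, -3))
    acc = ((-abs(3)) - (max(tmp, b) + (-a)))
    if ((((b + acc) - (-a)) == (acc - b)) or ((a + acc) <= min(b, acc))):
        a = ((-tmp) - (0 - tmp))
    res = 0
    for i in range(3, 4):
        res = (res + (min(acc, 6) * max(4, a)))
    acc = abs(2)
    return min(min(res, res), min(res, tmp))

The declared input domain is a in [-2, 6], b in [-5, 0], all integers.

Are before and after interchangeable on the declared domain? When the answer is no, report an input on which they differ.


Try a=6, b=-3.
before: tmp=9, then acc=-6, then ((((b + acc) - (-a)) == (acc - b)) and ((a + acc) <= min(b, acc))) is false, then res=0, then (i=3), then res=-36, then acc=2, then returns -36
after: tmp=9, then acc=-6, then ((((b + acc) - (-a)) == (acc - b)) or ((a + acc) <= min(b, acc))) is true, then a=0, then res=0, then (i=3), then res=-24, then acc=2, then returns -24
-36 vs -24 — the two versions disagree here.
verdict: not equivalent; witness: a=6, b=-3


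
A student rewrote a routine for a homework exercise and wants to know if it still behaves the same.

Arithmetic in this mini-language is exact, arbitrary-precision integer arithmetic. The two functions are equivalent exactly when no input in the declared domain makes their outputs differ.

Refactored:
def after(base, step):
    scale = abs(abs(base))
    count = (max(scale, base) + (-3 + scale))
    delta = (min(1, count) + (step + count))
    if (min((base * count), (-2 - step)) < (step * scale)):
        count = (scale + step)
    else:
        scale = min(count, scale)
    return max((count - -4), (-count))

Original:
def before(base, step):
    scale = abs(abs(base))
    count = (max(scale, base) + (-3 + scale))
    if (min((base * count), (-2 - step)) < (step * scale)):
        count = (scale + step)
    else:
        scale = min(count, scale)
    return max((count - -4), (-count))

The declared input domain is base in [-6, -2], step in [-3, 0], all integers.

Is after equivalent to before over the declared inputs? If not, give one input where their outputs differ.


Reading the diff, among the changes: constant usage differs; and local variable names differ; and arithmetic usage differs; and min/max/abs usage differs; and statement counts differ.
Tracing base=-6, step=-3: before: scale=6, then count=9, then (min((base * count), (-2 - step)) < (step * scale)) is true, then count=3, then returns 7 | after: scale=6, then count=9, then delta=7, then (min((base * count), (-2 - step)) < (step * scale)) is true, then count=3, then returns 7 — matching result 7.
An exhaustive pass over the 20 declared inputs shows identical outputs.
verdict: equivalent


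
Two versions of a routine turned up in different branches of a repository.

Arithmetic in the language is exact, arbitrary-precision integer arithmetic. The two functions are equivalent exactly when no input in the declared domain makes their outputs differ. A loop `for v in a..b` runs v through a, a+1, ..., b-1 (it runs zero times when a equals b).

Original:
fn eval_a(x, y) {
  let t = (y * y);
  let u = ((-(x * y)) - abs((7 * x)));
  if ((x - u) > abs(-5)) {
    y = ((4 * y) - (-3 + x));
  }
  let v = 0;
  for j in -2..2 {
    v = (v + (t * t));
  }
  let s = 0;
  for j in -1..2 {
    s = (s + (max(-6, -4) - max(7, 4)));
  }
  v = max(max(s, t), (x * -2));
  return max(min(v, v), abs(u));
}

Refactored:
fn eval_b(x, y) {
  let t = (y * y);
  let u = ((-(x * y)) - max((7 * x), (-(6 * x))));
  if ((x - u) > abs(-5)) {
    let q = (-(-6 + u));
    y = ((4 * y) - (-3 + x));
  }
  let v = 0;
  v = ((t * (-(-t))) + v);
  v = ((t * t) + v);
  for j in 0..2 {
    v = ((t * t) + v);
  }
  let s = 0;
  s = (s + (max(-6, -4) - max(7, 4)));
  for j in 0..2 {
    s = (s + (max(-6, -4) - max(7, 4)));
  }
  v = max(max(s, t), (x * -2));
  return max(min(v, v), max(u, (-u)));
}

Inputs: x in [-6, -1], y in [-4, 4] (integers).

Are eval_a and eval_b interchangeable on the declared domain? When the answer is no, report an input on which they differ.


Take x=-6, y=-4.
eval_a: t=16, then u=-66, then ((x - u) > abs(-5)) is true, then y=-7, then v=0, then (j=-2), then v=256, then (j=-1), then v=512, then (j=0), then v=768, then (j=1), then v=1024, then s=0, then (j=-1), then s=-11, then (j=0), then s=-22, then (j=1), then s=-33, then v=16, then returns 66
eval_b: t=16, then u=-60, then ((x - u) > abs(-5)) is true, then q=66, then y=-7, then v=0, then v=256, then v=512, then (j=0), then v=768, then (j=1), then v=1024, then s=0, then s=-11, then (j=0), then s=-22, then (j=1), then s=-33, then v=16, then returns 60
66 vs 60 — the two versions disagree here.
verdict: not equivalent; witness: x=-6, y=-4


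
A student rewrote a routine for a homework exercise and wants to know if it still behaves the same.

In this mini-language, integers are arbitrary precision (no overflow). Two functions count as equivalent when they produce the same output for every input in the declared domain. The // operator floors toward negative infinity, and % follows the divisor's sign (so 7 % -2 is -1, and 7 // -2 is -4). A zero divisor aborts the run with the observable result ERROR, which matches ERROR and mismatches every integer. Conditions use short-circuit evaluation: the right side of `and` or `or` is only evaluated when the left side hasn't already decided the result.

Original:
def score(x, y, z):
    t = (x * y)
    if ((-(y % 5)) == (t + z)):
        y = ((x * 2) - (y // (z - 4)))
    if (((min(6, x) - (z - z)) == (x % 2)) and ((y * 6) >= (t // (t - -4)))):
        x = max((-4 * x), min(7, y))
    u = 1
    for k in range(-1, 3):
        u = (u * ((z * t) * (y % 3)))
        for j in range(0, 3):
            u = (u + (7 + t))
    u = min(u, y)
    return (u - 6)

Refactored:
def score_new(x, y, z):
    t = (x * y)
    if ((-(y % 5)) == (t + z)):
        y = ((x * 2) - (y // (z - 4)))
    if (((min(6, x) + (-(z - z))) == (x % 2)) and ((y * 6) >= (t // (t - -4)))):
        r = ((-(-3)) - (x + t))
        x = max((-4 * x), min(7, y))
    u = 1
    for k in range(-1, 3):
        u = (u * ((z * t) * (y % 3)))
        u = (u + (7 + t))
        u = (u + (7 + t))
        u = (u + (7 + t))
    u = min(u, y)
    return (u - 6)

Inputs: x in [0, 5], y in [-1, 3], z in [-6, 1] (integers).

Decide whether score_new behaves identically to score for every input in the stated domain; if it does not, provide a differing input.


Reading the diff, among the changes: loop structure differs; and constant usage differs; and local variable names differ; and arithmetic usage differs; and statement counts differ.
As a probe, take x=2, y=0, z=-3: score runs t becomes 0; next ((-(y % 5)) == (t + z)) evaluates to false; next (((min(6, x) - (z - z)) == (x % 2)) and ((y * 6) >= (t // (t - -4)))) evaluates to false; next u becomes 1; next at k=-1:; next u becomes 0; next at j=0:; next u becomes 7; next at j=1:; next u becomes 14; next at j=2:; next u becomes 21; next at k=0:; next u becomes 0; next at j=0:; next u becomes 7; next at j=1:; next u becomes 14; next at j=2:; next u becomes 21; next at k=1:; next u becomes 0; next at j=0:; next u becomes 7; next at j=1:; next u becomes 14; next at j=2:; next u becomes 21; next at k=2:; next u becomes 0; next at j=0:; next u becomes 7; next at j=1:; next u becomes 14; next at j=2:; next u becomes 21; next u becomes 0; next final value -6; score_new runs t becomes 0; next ((-(y % 5)) == (t + z)) evaluates to false; next (((min(6, x) + (-(z - z))) == (x % 2)) and ((y * 6) >= (t // (t - -4)))) evaluates to false; next u becomes 1; next at k=-1:; next u becomes 0; next u becomes 7; next u becomes 14; next u becomes 21; next at k=0:; next u becomes 0; next u becomes 7; next u becomes 14; next u becomes 21; next at k=1:; next u becomes 0; next u becomes 7; next u becomes 14; next u becomes 21; next at k=2:; next u becomes 0; next u becomes 7; next u becomes 14; next u becomes 21; next u becomes 0; next final value -6; both end at -6.
Checked all 240 inputs in the declared domain: the outputs agree on every one.
verdict: equivalent
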